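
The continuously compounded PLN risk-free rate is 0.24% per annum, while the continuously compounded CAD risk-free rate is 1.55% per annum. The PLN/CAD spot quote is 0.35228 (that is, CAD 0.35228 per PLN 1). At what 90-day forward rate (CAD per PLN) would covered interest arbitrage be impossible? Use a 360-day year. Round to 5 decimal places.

T = 90/360 years.
Growth of 1 CAD over T: e^(0.0155×90/360) = 1.0038825.
Growth of 1 PLN over T: e^(0.0024×90/360) = 1.0006002.
CIP: F = S · (grow CAD)/(grow PLN) = 0.35228 × 1.0038825/1.0006002 = 0.3534356 CAD per PLN.

0.35344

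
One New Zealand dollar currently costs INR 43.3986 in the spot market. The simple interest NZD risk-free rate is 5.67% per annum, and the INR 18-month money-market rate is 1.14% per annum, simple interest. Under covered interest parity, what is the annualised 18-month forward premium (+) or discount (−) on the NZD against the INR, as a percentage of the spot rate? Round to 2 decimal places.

T = 18/12 years.
No-arbitrage forward: 43.3986 × 1.017100 / 1.085050 = 40.6808129 INR/NZD.
(F − S)/S ÷ T = (40.6808129 − 43.3986)/43.3986/(18/12) = -0.041749 → -4.17%.

-4.17%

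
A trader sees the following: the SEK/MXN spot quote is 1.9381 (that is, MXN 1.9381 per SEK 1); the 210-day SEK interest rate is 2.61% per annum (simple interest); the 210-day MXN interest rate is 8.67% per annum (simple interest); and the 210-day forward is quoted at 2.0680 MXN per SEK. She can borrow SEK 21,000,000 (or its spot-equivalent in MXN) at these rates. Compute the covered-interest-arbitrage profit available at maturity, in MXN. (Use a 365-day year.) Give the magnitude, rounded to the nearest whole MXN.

MXN 1,349,824

T = 210/365 years.
Route A — deposit SEK, sell forward: 21,000,000 × 1.0150164384 × 2.0680 = MXN 44,080,133.89.
Route B — convert at spot, deposit MXN: 21,000,000 × 1.9381 × 1.0498821918 = MXN 42,730,310.19.
The quoted forward overvalues SEK, so borrow MXN, buy SEK at spot, deposit the SEK at 2.61%, and sell the proceeds forward at 2.0680.
Profit = 44,080,133.89 − 42,730,310.19 = MXN 1,349,824.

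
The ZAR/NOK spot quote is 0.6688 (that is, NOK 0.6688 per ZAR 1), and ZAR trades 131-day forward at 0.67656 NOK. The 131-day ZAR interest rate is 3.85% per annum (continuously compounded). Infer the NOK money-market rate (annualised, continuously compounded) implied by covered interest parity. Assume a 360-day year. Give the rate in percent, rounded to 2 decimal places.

7.02%

T = 131/360 years.
F/S = 0.67656/0.6688 = 1.0116029 = (growth of NOK) / (growth of ZAR).
The ZAR side grows by e^(0.0385×131/360) = 1.0141083.
That pins the NOK growth at 1.0258749.
Take logs: ln 1.0258749 / (131/360) = 0.070202, so 7.02%.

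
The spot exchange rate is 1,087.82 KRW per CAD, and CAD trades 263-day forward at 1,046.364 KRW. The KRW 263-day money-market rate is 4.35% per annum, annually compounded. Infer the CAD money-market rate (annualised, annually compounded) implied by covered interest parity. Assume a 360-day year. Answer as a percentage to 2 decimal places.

T = 263/360 years.
CIP gives F = S · g_KRW/g_CAD, so g_KRW/g_CAD = 1046.364/1087.82 = 0.9618908.
KRW growth factor: (1 + 0.0435)^(263/360) = 1.0315963.
So the CAD growth factor = 1.0724672.
Annualise: 1.0724672^(360/263) − 1 = 0.100501 = 10.05%.

10.05%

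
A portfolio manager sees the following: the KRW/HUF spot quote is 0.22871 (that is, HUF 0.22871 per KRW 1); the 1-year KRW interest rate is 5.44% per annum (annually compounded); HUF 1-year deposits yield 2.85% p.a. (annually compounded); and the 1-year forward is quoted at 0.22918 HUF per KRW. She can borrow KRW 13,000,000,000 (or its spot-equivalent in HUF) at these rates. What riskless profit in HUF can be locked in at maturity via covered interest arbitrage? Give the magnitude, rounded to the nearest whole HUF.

HUF 83,449,041

T = 1 year.
Invest the KRW and cover forward: 13,000,000,000 × 1.054400 × 0.22918 = HUF 3,141,416,096.00.
Convert at spot and invest in HUF: 13,000,000,000 × 0.22871 × 1.028500 = HUF 3,057,967,055.00.
The quoted forward overvalues KRW, so borrow HUF, buy KRW at spot, deposit the KRW at 5.44%, and sell the proceeds forward at 0.22918.
The gap between the two covered legs is HUF 83,449,041.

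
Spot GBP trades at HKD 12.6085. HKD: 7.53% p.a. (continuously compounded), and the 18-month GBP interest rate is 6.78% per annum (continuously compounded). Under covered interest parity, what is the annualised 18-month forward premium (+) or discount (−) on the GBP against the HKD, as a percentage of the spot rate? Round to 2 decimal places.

+0.75%

T = 18/12 years.
CIP forward (HKD per GBP) = 12.6085 × 1.119576/1.1070513 = 12.7511471.
(F − S)/S ÷ T = (12.7511471 − 12.6085)/12.6085/(18/12) = 0.007542 → 0.75%.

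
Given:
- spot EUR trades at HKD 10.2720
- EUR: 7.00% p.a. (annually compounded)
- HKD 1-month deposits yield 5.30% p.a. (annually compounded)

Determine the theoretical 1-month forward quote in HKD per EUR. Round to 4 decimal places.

T = 1/12 years.
Growth of 1 HKD over T: (1 + 0.0530)^(1/12) = 1.00431288.
EUR accumulates by (1 + 0.0700)^(1/12) = 1.00565415.
CIP: F = S · (grow HKD)/(grow EUR) = 10.272 × 1.00431288/1.00565415 = 10.258300 HKD per EUR.

10.2583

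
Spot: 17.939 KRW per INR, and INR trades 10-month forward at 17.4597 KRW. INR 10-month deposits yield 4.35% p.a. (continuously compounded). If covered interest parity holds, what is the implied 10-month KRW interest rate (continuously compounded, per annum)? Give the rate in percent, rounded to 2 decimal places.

T = 10/12 years.
CIP gives F = S · g_KRW/g_INR, so g_KRW/g_INR = 17.4597/17.939 = 0.9732817.
The INR side grows by e^(0.0435×10/12) = 1.036915.
That pins the KRW growth at 1.0092104.
Take logs: ln 1.0092104 / (10/12) = 0.011002, so 1.10%.

1.10%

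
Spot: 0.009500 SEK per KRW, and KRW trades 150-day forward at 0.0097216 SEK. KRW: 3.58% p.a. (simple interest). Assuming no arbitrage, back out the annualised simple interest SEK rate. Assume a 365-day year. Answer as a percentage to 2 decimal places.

9.34%

T = 150/365 years.
By CIP, F/S equals the SEK-to-KRW growth ratio: 0.0097216/0.0095 = 1.0233263.
The KRW side grows by 1 + 0.0358×150/365 = 1.0147123.
Hence g_SEK = 1.0383818.
r = (1.0383818 − 1)/(150/365) = 0.093396 → 9.34%.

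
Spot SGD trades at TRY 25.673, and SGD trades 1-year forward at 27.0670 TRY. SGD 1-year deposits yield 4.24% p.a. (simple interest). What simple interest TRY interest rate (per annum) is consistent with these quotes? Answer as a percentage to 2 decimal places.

T = 1 year.
F/S = 27.067/25.673 = 1.0542983 = (growth of TRY) / (growth of SGD).
SGD growth factor: 1 + 0.0424×1 = 1.042400.
Hence g_TRY = 1.0990005.
r = (1.0990005 − 1)/1 = 0.099001 → 9.90%.

9.90%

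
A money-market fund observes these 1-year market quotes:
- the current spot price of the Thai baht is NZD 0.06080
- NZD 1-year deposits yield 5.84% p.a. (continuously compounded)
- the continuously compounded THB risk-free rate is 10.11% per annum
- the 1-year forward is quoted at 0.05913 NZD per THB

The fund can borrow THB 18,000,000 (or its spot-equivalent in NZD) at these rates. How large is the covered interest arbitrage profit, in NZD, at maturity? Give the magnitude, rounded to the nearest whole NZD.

T = 1 year.
Invest the THB and cover forward: 18,000,000 × 1.106387275 × 0.05913 = NZD 1,177,572.23.
Convert at spot and invest in NZD: 18,000,000 × 0.06080 × 1.060138966 = NZD 1,160,216.08.
The quoted forward overvalues THB, so borrow NZD, buy THB at spot, deposit the THB at 10.11%, and sell the proceeds forward at 0.05913.
The gap between the two covered legs is NZD 17,356.

NZD 17,356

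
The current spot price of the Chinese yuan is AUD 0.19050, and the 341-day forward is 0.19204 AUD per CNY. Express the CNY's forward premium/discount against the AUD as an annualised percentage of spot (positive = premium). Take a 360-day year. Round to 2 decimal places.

+0.85%

T = 341/360 years.
CNY trades forward at +0.80840% vs spot over the period.
×(1/T) gives 0.85% p.a.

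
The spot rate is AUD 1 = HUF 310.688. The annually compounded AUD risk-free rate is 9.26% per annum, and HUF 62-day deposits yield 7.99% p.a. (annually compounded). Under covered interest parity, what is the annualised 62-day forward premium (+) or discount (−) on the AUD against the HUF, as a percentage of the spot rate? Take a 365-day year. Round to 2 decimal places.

T = 62/365 years.
CIP forward (HUF per AUD) = 310.688 × 1.0131427/1.0151568 = 310.071586.
(F − S)/S ÷ T = (310.071586 − 310.688)/310.688/(62/365) = -0.011680 → -1.17%.

-1.17%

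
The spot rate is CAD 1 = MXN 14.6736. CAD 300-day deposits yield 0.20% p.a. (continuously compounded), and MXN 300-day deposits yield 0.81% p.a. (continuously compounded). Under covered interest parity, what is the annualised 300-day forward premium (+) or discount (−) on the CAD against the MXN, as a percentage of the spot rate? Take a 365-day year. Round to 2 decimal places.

T = 300/365 years.
F = S · g_MXN/g_CAD = 14.6736 × 1.0066797/1.0016452 = 14.7473529.
(F − S)/S ÷ T = (14.7473529 − 14.6736)/14.6736/(300/365) = 0.006115 → 0.61%.

+0.61%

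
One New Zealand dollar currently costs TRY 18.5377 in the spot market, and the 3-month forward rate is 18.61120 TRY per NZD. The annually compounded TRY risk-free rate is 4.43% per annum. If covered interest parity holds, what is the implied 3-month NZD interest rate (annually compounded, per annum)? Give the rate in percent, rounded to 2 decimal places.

2.79%

T = 3/12 years.
F/S = 18.6112/18.5377 = 1.0039649 = (growth of TRY) / (growth of NZD).
The TRY side grows by (1 + 0.0443)^(3/12) = 1.0108956.
So the NZD growth factor = 1.0069033.
r = 1.0069033^(12/3) − 1 = 0.027900 → 2.79%.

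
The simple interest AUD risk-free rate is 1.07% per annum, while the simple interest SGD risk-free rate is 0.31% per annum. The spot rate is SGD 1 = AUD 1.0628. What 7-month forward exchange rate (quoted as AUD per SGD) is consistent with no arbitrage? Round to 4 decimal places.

1.0675

T = 7/12 years.
AUD growth factor: 1 + 0.0107×7/12 = 1.0062417.
SGD growth factor: 1 + 0.0031×7/12 = 1.0018083.
CIP: F = S · (grow AUD)/(grow SGD) = 1.0628 × 1.0062417/1.0018083 = 1.067503 AUD per SGD.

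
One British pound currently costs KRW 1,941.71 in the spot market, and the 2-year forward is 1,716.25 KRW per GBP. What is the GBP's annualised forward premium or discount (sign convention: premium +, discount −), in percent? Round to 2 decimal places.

-5.81%

T = 2 years.
Period premium: (1716.25 − 1941.71)/1941.71 = -0.1161141.
×(1/T) gives -5.81% p.a.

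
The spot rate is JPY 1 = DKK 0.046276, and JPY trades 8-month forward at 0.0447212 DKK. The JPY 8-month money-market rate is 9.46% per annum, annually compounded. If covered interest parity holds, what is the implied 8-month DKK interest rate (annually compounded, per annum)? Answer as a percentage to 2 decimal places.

T = 8/12 years.
F/S = 0.0447212/0.046276 = 0.9664016 = (growth of DKK) / (growth of JPY).
The JPY side grows by (1 + 0.0946)^(8/12) = 1.062112.
Hence g_DKK = 1.0264267.
r = 1.0264267^(12/8) − 1 = 0.039901 → 3.99%.

3.99%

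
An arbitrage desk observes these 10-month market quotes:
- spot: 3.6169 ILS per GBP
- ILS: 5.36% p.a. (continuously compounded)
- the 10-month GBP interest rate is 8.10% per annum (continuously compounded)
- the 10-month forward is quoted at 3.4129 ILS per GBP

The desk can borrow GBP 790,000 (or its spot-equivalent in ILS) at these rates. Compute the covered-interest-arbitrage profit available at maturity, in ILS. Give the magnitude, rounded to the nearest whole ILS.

ILS 103,406

T = 10/12 years.
Route A — deposit GBP, sell forward: 790,000 × 1.06983026 × 3.4129 = ILS 2,884,466.72.
Route B — convert at spot, deposit ILS: 790,000 × 3.6169 × 1.045679242 = ILS 2,987,872.63.
The quoted forward undervalues GBP, so borrow GBP, convert to ILS at spot, deposit the ILS at 5.36%, and buy GBP forward at 3.4129 to cover the loan.
Profit = 2,987,872.63 − 2,884,466.72 = ILS 103,406.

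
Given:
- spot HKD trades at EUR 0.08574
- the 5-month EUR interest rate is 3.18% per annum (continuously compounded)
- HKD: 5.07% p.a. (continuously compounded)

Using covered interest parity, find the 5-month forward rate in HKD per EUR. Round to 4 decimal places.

11.7554

T = 5/12 years.
EUR growth factor: e^(0.0318×5/12) = 1.01333817.
HKD accumulates by e^(0.0507×5/12) = 1.02134971.
Forward (EUR per HKD) = 0.08574 × 1.01333817 / 1.02134971 = 0.085067449.
Quoted the other way: 1/0.085067449 = 11.7554 HKD per EUR.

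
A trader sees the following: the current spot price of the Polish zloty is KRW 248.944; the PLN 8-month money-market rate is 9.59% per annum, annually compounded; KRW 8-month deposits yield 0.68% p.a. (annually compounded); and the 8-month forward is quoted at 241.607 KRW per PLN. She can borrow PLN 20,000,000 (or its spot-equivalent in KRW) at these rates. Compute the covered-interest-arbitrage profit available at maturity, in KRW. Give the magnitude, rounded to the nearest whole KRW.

KRW 134,910,981

T = 8/12 years.
Route A — deposit PLN, sell forward: 20,000,000 × 1.06295272905 × 241.607 = KRW 5,136,336,400.15.
Route B — convert at spot, deposit KRW: 20,000,000 × 248.944 × 1.004528211022 = KRW 5,001,425,419.29.
The quoted forward overvalues PLN, so borrow KRW, buy PLN at spot, deposit the PLN at 9.59%, and sell the proceeds forward at 241.607.
Profit = 5,136,336,400.15 − 5,001,425,419.29 = KRW 134,910,981.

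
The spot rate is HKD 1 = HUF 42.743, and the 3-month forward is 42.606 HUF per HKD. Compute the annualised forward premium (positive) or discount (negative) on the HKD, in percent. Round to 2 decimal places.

T = 3/12 years.
Period premium: (42.606 − 42.743)/42.743 = -0.0032052.
Per annum: -0.0032052 / (3/12) = -0.012821 = -1.28%.

-1.28%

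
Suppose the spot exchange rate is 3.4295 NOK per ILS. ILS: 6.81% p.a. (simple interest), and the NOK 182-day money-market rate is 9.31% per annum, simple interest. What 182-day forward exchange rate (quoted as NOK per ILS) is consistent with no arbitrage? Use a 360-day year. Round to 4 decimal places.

3.4714

T = 182/360 years.
NOK accumulates by 1 + 0.0931×182/360 = 1.0470672.
ILS growth factor: 1 + 0.0681×182/360 = 1.0344283.
Forward (NOK per ILS) = 3.4295 × 1.0470672 / 1.0344283 = 3.471402.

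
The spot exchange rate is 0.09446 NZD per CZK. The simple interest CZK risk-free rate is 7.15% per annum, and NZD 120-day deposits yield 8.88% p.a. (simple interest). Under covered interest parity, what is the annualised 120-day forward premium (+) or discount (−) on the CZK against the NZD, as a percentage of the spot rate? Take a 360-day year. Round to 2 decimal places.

T = 120/360 years.
CIP forward (NZD per CZK) = 0.09446 × 1.029600/1.0238333 = 0.09499204.
Annualised premium = (F − S)/S × (1/T) = (0.09499204 − 0.09446)/0.09446 ÷ (120/360) = 1.69%.

+1.69%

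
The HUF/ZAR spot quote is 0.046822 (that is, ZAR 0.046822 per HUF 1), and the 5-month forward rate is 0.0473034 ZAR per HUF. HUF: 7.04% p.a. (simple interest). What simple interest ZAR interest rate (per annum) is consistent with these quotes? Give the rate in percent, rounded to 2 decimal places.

T = 5/12 years.
By CIP, F/S equals the ZAR-to-HUF growth ratio: 0.0473034/0.046822 = 1.0102815.
The HUF side grows by 1 + 0.0704×5/12 = 1.0293333.
That pins the ZAR growth at 1.0399164.
(1.0399164 − 1)/T = 0.095799, i.e. 9.58%.

9.58%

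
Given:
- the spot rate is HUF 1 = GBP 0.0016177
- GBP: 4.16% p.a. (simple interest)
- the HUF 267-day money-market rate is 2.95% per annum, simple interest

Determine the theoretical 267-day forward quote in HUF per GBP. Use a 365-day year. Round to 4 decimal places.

612.8517

T = 267/365 years.
GBP accumulates by 1 + 0.0416×267/365 = 1.030430685.
HUF growth factor: 1 + 0.0295×267/365 = 1.021579452.
Forward (GBP per HUF) = 0.0016177 × 1.030430685 / 1.021579452 = 0.00163171618.
Invert for HUF per GBP: 1 / 0.00163171618 = 612.8517.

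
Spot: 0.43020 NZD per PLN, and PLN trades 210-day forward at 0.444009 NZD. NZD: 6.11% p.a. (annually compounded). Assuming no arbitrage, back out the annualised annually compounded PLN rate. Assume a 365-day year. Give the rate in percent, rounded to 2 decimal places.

T = 210/365 years.
F/S = 0.444009/0.4302 = 1.0320990 = (growth of NZD) / (growth of PLN).
The NZD side grows by (1 + 0.0611)^(210/365) = 1.0347101.
So the PLN growth factor = 1.0025299.
r = 1.0025299^(365/210) − 1 = 0.004401 → 0.44%.

0.44%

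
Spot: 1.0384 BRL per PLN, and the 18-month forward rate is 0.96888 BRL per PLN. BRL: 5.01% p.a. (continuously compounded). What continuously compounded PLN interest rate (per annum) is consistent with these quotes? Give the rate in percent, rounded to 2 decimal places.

T = 18/12 years.
CIP gives F = S · g_BRL/g_PLN, so g_BRL/g_PLN = 0.96888/1.0384 = 0.9330508.
The BRL side grows by e^(0.0501×18/12) = 1.0780458.
Hence g_PLN = 1.1553988.
Take logs: ln 1.1553988 / (18/12) = 0.096297, so 9.63%.

9.63%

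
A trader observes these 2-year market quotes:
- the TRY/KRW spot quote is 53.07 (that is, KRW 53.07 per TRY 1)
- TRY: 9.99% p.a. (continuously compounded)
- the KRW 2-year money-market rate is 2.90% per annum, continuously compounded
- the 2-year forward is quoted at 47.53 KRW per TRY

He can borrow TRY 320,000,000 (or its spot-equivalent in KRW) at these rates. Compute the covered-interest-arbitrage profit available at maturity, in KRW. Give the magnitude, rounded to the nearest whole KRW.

KRW 576,828,409

T = 2 years.
Route A — deposit TRY, sell forward: 320,000,000 × 1.221158502035 × 47.53 = KRW 18,573,332,352.55.
Route B — convert at spot, deposit KRW: 320,000,000 × 53.07 × 1.05971499571 = KRW 17,996,503,943.15.
The quoted forward overvalues TRY, so borrow KRW, buy TRY at spot, deposit the TRY at 9.99%, and sell the proceeds forward at 47.53.
Arbitrage profit = |18,573,332,352.55 − 17,996,503,943.15| = KRW 576,828,409.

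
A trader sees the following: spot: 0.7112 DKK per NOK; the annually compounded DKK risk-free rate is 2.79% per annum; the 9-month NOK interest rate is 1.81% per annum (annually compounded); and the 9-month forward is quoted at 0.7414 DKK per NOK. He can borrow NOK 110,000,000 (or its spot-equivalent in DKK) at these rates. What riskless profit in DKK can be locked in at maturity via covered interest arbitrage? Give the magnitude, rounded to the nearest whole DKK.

DKK 2,795,249

T = 9/12 years.
Route A — deposit NOK, sell forward: 110,000,000 × 1.0135445159 × 0.7414 = DKK 82,658,609.45.
Route B — convert at spot, deposit DKK: 110,000,000 × 0.7112 × 1.0208528593 = DKK 79,863,360.89.
The quoted forward overvalues NOK, so borrow DKK, buy NOK at spot, deposit the NOK at 1.81%, and sell the proceeds forward at 0.7414.
Profit = 82,658,609.45 − 79,863,360.89 = DKK 2,795,249.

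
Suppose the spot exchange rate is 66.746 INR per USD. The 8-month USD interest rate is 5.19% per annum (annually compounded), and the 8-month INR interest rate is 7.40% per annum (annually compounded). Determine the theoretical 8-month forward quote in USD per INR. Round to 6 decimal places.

T = 8/12 years.
Growth of 1 INR over T: (1 + 0.0740)^(8/12) = 1.0487441.
USD growth factor: (1 + 0.0519)^(8/12) = 1.0343074.
CIP: F = S · (grow INR)/(grow USD) = 66.746 × 1.0487441/1.0343074 = 67.67763 INR per USD.
Invert for USD per INR: 1 / 67.67763 = 0.014776.

0.014776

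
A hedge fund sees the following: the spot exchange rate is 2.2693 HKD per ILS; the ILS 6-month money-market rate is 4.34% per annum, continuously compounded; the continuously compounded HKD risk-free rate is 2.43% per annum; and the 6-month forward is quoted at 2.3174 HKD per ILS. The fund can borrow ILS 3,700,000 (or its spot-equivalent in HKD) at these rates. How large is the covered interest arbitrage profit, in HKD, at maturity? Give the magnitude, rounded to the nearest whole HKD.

T = 6/12 years.
Keep in ILS, deliver into the forward: 3,700,000·1.021937157·2.3174 = HKD 8,762,477.52.
Swap to HKD now, deposit: 3,700,000·2.2693·1.012224111 = HKD 8,499,048.65.
The quoted forward overvalues ILS, so borrow HKD, buy ILS at spot, deposit the ILS at 4.34%, and sell the proceeds forward at 2.3174.
Arbitrage profit = |8,762,477.52 − 8,499,048.65| = HKD 263,429.

HKD 263,429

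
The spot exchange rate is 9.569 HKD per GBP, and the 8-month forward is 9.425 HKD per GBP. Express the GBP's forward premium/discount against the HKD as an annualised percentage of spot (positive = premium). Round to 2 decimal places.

-2.26%

T = 8/12 years.
GBP trades forward at -1.50486% vs spot over the period.
Annualise by dividing by T: -0.0150486 / (8/12) = -0.022573 → -2.26%.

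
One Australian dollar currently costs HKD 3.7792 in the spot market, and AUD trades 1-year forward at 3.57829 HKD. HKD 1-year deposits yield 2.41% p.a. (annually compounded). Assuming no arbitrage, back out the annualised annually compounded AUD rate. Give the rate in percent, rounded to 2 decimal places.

8.16%

T = 1 year.
CIP gives F = S · g_HKD/g_AUD, so g_HKD/g_AUD = 3.57829/3.7792 = 0.9468380.
The HKD side grows by (1 + 0.0241)^1 = 1.024100.
That pins the AUD growth at 1.081600.
Annualise: 1.081600^(1/1) − 1 = 0.081600 = 8.16%.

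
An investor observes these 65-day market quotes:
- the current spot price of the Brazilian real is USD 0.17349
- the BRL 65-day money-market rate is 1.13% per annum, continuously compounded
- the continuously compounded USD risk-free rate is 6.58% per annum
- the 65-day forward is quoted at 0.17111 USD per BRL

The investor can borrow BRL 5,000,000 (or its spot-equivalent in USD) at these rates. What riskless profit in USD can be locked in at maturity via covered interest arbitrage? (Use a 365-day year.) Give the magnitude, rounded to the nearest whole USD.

USD 20,401

T = 65/365 years.
Keep in BRL, deliver into the forward: 5,000,000·1.00201435·0.17111 = USD 857,273.38.
Swap to USD now, deposit: 5,000,000·0.17349·1.01178673 = USD 877,674.40.
The quoted forward undervalues BRL, so borrow BRL, convert to USD at spot, deposit the USD at 6.58%, and buy BRL forward at 0.17111 to cover the loan.
Arbitrage profit = |857,273.38 − 877,674.40| = USD 20,401.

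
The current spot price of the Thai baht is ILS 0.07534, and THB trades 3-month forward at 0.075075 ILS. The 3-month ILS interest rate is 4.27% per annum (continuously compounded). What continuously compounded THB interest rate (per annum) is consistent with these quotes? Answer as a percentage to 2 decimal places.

5.68%

T = 3/12 years.
F/S = 0.075075/0.07534 = 0.9964826 = (growth of ILS) / (growth of THB).
The ILS side grows by e^(0.0427×3/12) = 1.0107322.
That pins the THB growth at 1.0142999.
Take logs: ln 1.0142999 / (3/12) = 0.056794, so 5.68%.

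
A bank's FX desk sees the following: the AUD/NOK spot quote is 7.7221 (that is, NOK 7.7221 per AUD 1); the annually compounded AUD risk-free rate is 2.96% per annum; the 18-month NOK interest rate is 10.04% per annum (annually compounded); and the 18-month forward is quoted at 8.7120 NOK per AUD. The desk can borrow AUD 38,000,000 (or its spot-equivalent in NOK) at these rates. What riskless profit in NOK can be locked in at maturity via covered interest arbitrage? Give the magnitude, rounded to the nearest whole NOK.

T = 18/12 years.
Route A — deposit AUD, sell forward: 38,000,000 × 1.04472695683 × 8.7120 = NOK 345,863,127.42.
Route B — convert at spot, deposit NOK: 38,000,000 × 7.7221 × 1.1543190755 = NOK 338,723,158.65.
The quoted forward overvalues AUD, so borrow NOK, buy AUD at spot, deposit the AUD at 2.96%, and sell the proceeds forward at 8.7120.
Profit = 345,863,127.42 − 338,723,158.65 = NOK 7,139,969.

NOK 7,139,969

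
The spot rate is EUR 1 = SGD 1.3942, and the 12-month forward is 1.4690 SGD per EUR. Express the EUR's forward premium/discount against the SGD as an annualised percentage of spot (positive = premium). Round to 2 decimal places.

T = 1 year.
Period premium: (1.4690 − 1.3942)/1.3942 = 0.0536508.
Per annum: 0.0536508 / 1 = 0.053651 = 5.37%.

+5.37%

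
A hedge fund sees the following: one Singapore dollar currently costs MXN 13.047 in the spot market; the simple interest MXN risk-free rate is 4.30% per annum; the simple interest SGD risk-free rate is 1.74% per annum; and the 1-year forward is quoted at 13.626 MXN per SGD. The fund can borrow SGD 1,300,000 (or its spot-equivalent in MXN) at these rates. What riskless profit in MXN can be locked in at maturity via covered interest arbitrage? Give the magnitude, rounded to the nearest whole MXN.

MXN 331,593

T = 1 year.
Route A — deposit SGD, sell forward: 1,300,000 × 1.017400 × 13.626 = MXN 18,022,020.12.
Route B — convert at spot, deposit MXN: 1,300,000 × 13.047 × 1.043000 = MXN 17,690,427.30.
The quoted forward overvalues SGD, so borrow MXN, buy SGD at spot, deposit the SGD at 1.74%, and sell the proceeds forward at 13.626.
Profit = 18,022,020.12 − 17,690,427.30 = MXN 331,593.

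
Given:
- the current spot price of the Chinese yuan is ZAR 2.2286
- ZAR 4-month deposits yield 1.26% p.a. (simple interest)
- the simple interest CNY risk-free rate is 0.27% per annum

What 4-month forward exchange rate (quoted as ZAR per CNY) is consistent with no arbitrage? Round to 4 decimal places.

T = 4/12 years.
Growth of 1 ZAR over T: 1 + 0.0126×4/12 = 1.004200.
CNY growth factor: 1 + 0.0027×4/12 = 1.000900.
Forward (ZAR per CNY) = 2.2286 × 1.004200 / 1.000900 = 2.235948.

2.2359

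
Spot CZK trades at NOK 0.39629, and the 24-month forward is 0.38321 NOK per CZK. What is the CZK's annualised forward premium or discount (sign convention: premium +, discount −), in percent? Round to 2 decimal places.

-1.65%

T = 2 years.
Period premium: (0.38321 − 0.39629)/0.39629 = -0.0330061.
Per annum: -0.0330061 / 2 = -0.016503 = -1.65%.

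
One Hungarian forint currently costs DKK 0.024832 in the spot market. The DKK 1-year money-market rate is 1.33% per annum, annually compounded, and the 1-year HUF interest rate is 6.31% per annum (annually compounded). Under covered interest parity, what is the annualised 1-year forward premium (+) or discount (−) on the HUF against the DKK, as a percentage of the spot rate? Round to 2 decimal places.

T = 1 year.
F = S · g_DKK/g_HUF = 0.024832 × 1.013300/1.063100 = 0.023668766.
Annualised premium = (F − S)/S × (1/T) = (0.023668766 − 0.024832)/0.024832 ÷ 1 = -4.68%.

-4.68%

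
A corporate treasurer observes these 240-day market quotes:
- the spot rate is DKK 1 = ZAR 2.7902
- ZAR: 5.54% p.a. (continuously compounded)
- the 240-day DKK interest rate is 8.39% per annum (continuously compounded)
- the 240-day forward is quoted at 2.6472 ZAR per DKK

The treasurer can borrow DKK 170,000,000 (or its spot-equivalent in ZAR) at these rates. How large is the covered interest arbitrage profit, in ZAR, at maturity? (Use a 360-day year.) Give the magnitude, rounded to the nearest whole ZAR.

ZAR 16,267,657

T = 240/360 years.
Route A — deposit DKK, sell forward: 170,000,000 × 1.05752717957 × 2.6472 = ZAR 475,912,611.46.
Route B — convert at spot, deposit ZAR: 170,000,000 × 2.7902 × 1.03762384361 = ZAR 492,180,268.23.
The quoted forward undervalues DKK, so borrow DKK, convert to ZAR at spot, deposit the ZAR at 5.54%, and buy DKK forward at 2.6472 to cover the loan.
Profit = 492,180,268.23 − 475,912,611.46 = ZAR 16,267,657.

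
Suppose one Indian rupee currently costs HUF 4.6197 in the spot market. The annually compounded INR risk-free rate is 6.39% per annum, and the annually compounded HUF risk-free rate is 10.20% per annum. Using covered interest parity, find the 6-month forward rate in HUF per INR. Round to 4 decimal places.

4.7017

T = 6/12 years.
HUF growth factor: (1 + 0.1020)^(6/12) = 1.0497619.
INR growth factor: (1 + 0.0639)^(6/12) = 1.0314553.
So F = 4.6197 × 1.0497619 / 1.0314553 = 4.701692 (HUF/INR).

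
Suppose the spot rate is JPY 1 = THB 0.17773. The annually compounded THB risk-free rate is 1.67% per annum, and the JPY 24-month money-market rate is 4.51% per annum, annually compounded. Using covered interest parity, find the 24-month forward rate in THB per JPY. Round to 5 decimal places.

0.16820

T = 2 years.
THB growth factor: (1 + 0.0167)^2 = 1.0336789.
JPY accumulates by (1 + 0.0451)^2 = 1.092234.
CIP: F = S · (grow THB)/(grow JPY) = 0.17773 × 1.0336789/1.092234 = 0.1682018 THB per JPY.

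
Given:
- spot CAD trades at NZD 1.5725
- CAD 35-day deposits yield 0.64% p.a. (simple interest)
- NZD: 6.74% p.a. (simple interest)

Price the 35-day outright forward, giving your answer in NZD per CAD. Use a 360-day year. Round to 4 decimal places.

T = 35/360 years.
NZD growth factor: 1 + 0.0674×35/360 = 1.0065528.
CAD accumulates by 1 + 0.0064×35/360 = 1.0006222.
Forward (NZD per CAD) = 1.5725 × 1.0065528 / 1.0006222 = 1.581820.

1.5818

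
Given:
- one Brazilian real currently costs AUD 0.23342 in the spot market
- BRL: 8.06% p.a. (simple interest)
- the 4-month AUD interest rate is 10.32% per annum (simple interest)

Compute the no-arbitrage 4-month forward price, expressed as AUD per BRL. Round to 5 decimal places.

0.23513

T = 4/12 years.
AUD accumulates by 1 + 0.1032×4/12 = 1.034400.
BRL accumulates by 1 + 0.0806×4/12 = 1.0268667.
Forward (AUD per BRL) = 0.23342 × 1.034400 / 1.0268667 = 0.2351324.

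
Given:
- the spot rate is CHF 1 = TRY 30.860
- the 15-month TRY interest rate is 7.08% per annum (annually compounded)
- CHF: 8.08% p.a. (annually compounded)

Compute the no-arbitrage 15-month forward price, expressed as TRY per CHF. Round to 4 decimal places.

T = 15/12 years.
Growth of 1 TRY over T: (1 + 0.0708)^(15/12) = 1.08926978.
CHF accumulates by (1 + 0.0808)^(15/12) = 1.10200019.
So F = 30.86 × 1.08926978 / 1.10200019 = 30.503502 (TRY/CHF).

30.5035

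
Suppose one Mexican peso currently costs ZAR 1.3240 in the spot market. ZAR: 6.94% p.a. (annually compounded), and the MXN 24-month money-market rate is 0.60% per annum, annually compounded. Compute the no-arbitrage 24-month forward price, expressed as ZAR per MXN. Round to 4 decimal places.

T = 2 years.
ZAR accumulates by (1 + 0.0694)^2 = 1.1436164.
Growth of 1 MXN over T: (1 + 0.0060)^2 = 1.012036.
So F = 1.324 × 1.1436164 / 1.012036 = 1.496141 (ZAR/MXN).

1.4961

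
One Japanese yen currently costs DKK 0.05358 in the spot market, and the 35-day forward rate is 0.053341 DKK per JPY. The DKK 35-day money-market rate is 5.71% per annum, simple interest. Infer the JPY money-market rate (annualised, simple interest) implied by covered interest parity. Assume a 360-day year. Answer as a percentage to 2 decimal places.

T = 35/360 years.
By CIP, F/S equals the DKK-to-JPY growth ratio: 0.053341/0.05358 = 0.9955394.
DKK growth factor: 1 + 0.0571×35/360 = 1.0055514.
Hence g_JPY = 1.0100569.
(1.0100569 − 1)/T = 0.103442, i.e. 10.34%.

10.34%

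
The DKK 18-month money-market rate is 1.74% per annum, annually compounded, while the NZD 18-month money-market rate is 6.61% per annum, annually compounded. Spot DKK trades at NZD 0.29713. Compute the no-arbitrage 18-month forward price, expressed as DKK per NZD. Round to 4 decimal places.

3.1376

T = 18/12 years.
NZD growth factor: (1 + 0.0661)^(18/12) = 1.1007708.
Growth of 1 DKK over T: (1 + 0.0174)^(18/12) = 1.0262132.
CIP: F = S · (grow NZD)/(grow DKK) = 0.29713 × 1.1007708/1.0262132 = 0.3187174 NZD per DKK.
Invert for DKK per NZD: 1 / 0.3187174 = 3.1376.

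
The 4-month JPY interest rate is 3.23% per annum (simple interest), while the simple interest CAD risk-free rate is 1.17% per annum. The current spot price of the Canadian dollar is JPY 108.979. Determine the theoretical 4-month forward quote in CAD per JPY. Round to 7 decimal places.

T = 4/12 years.
JPY growth factor: 1 + 0.0323×4/12 = 1.0107667.
CAD accumulates by 1 + 0.0117×4/12 = 1.003900.
CIP: F = S · (grow JPY)/(grow CAD) = 108.979 × 1.0107667/1.003900 = 109.7244 JPY per CAD.
Quoted the other way: 1/109.7244 = 0.0091137 CAD per JPY.

0.0091137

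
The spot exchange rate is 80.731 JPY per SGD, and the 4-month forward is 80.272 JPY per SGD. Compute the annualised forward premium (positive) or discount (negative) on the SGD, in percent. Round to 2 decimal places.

T = 4/12 years.
SGD trades forward at -0.56855% vs spot over the period.
Annualise by dividing by T: -0.0056855 / (4/12) = -0.017056 → -1.71%.

-1.71%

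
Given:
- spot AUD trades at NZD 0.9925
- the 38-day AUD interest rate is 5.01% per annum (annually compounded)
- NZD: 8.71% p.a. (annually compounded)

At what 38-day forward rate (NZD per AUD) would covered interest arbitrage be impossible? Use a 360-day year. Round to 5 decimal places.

T = 38/360 years.
NZD accumulates by (1 + 0.0871)^(38/360) = 1.0088543.
AUD growth factor: (1 + 0.0501)^(38/360) = 1.0051735.
CIP: F = S · (grow NZD)/(grow AUD) = 0.9925 × 1.0088543/1.0051735 = 0.9961344 NZD per AUD.

0.99613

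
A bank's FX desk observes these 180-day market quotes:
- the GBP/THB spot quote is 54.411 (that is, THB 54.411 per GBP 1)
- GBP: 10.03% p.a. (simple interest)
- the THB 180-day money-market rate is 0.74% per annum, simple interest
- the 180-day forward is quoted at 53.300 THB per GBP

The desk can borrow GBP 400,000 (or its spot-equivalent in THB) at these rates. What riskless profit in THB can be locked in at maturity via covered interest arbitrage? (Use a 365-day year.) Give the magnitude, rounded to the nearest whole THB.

T = 180/365 years.
Route A — deposit GBP, sell forward: 400,000 × 1.0494630137 × 53.300 = THB 22,374,551.45.
Route B — convert at spot, deposit THB: 400,000 × 54.411 × 1.0036493151 = THB 21,843,825.15.
The quoted forward overvalues GBP, so borrow THB, buy GBP at spot, deposit the GBP at 10.03%, and sell the proceeds forward at 53.300.
Profit = 22,374,551.45 − 21,843,825.15 = THB 530,726.

THB 530,726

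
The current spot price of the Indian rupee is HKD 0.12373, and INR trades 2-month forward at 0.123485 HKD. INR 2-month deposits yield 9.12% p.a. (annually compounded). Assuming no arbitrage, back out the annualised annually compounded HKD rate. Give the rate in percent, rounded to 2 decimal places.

T = 2/12 years.
By CIP, F/S equals the HKD-to-INR growth ratio: 0.123485/0.12373 = 0.9980199.
INR growth factor: (1 + 0.0912)^(2/12) = 1.0146526.
That pins the HKD growth at 1.0126435.
Annualise: 1.0126435^(12/2) − 1 = 0.078300 = 7.83%.

7.83%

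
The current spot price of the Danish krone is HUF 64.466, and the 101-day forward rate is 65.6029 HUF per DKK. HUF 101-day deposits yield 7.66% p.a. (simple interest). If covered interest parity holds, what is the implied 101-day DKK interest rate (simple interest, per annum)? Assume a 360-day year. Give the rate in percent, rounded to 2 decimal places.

T = 101/360 years.
By CIP, F/S equals the HUF-to-DKK growth ratio: 65.6029/64.466 = 1.0176357.
The HUF side grows by 1 + 0.0766×101/360 = 1.0214906.
Hence g_DKK = 1.0037881.
(1.0037881 − 1)/T = 0.013502, i.e. 1.35%.

1.35%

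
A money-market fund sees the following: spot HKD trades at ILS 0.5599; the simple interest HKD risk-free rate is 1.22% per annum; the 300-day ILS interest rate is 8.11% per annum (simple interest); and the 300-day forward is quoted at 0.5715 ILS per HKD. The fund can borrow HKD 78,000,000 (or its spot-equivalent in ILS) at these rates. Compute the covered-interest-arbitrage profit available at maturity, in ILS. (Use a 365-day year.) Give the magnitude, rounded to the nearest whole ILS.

T = 300/365 years.
Invest the HKD and cover forward: 78,000,000 × 1.0100273973 × 0.5715 = ILS 45,023,991.29.
Convert at spot and invest in ILS: 78,000,000 × 0.5599 × 1.0666575342 = ILS 46,583,281.17.
The quoted forward undervalues HKD, so borrow HKD, convert to ILS at spot, deposit the ILS at 8.11%, and buy HKD forward at 0.5715 to cover the loan.
Arbitrage profit = |45,023,991.29 − 46,583,281.17| = ILS 1,559,290.

ILS 1,559,290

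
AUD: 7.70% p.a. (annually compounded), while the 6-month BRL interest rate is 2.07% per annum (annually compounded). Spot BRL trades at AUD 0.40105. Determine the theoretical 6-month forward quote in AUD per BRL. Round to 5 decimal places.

0.41196

T = 6/12 years.
AUD growth factor: (1 + 0.0770)^(6/12) = 1.0377861.
BRL accumulates by (1 + 0.0207)^(6/12) = 1.010297.
CIP: F = S · (grow AUD)/(grow BRL) = 0.40105 × 1.0377861/1.010297 = 0.4119621 AUD per BRL.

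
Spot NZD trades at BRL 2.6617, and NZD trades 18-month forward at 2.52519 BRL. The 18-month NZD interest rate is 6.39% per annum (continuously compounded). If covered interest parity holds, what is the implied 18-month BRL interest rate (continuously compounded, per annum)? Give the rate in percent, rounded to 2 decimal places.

2.88%

T = 18/12 years.
By CIP, F/S equals the BRL-to-NZD growth ratio: 2.52519/2.6617 = 0.9487132.
The NZD side grows by e^(0.0639×18/12) = 1.100594.
So the BRL growth factor = 1.0441481.
r = ln(1.0441481)/(18/12) = 0.028801 → 2.88%.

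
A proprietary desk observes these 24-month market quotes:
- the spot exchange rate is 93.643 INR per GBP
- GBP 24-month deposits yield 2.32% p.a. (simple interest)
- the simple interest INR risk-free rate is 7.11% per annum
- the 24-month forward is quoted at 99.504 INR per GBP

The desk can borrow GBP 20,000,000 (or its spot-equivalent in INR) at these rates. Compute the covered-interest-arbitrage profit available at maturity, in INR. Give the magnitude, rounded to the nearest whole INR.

T = 2 years.
Route A — deposit GBP, sell forward: 20,000,000 × 1.046400 × 99.504 = INR 2,082,419,712.00.
Route B — convert at spot, deposit INR: 20,000,000 × 93.643 × 1.142200 = INR 2,139,180,692.00.
The quoted forward undervalues GBP, so borrow GBP, convert to INR at spot, deposit the INR at 7.11%, and buy GBP forward at 99.504 to cover the loan.
The gap between the two covered legs is INR 56,760,980.

INR 56,760,980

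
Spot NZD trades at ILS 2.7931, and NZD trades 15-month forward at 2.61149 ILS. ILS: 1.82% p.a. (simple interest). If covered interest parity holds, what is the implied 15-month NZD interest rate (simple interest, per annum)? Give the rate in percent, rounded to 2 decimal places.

T = 15/12 years.
CIP gives F = S · g_ILS/g_NZD, so g_ILS/g_NZD = 2.61149/2.7931 = 0.9349791.
ILS growth factor: 1 + 0.0182×15/12 = 1.022750.
So the NZD growth factor = 1.0938747.
(1.0938747 − 1)/T = 0.075100, i.e. 7.51%.

7.51%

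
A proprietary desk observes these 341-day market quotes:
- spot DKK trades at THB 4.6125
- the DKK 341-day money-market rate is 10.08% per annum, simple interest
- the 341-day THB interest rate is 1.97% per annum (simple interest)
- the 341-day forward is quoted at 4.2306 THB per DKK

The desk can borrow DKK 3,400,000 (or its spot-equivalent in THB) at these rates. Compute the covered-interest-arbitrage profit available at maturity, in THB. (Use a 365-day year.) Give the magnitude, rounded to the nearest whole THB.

THB 232,516

T = 341/365 years.
Route A — deposit DKK, sell forward: 3,400,000 × 1.0941720548 × 4.2306 = THB 15,738,614.60.
Route B — convert at spot, deposit THB: 3,400,000 × 4.6125 × 1.0184046575 = THB 15,971,131.04.
The quoted forward undervalues DKK, so borrow DKK, convert to THB at spot, deposit the THB at 1.97%, and buy DKK forward at 4.2306 to cover the loan.
Arbitrage profit = |15,738,614.60 − 15,971,131.04| = THB 232,516.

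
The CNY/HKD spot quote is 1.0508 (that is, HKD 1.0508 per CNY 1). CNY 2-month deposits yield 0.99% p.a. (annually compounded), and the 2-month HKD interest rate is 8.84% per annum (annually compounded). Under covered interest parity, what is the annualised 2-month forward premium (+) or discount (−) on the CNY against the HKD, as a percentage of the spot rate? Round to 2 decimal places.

+7.53%

T = 2/12 years.
CIP forward (HKD per CNY) = 1.0508 × 1.0142183/1.0016432 = 1.0639922.
Annualised premium = (F − S)/S × (1/T) = (1.0639922 − 1.0508)/1.0508 ÷ (2/12) = 7.53%.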